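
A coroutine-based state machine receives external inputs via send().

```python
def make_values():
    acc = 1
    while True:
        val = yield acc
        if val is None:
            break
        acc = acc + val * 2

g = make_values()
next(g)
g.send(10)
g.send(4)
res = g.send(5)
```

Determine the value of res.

Step 1: next() -> yield acc=1.
Step 2: send(10) -> val=10, acc = 1 + 10*2 = 21, yield 21.
Step 3: send(4) -> val=4, acc = 21 + 4*2 = 29, yield 29.
Step 4: send(5) -> val=5, acc = 29 + 5*2 = 39, yield 39.
Therefore res = 39.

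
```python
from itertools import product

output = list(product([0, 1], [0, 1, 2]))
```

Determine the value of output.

Step 1: product([0, 1], [0, 1, 2]) gives all pairs:
  (0, 0)
  (0, 1)
  (0, 2)
  (1, 0)
  (1, 1)
  (1, 2)
Therefore output = [(0, 0), (0, 1), (0, 2), (1, 0), (1, 1), (1, 2)].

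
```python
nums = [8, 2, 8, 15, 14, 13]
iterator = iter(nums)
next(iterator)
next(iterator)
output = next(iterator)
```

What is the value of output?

Step 1: Create iterator over [8, 2, 8, 15, 14, 13].
Step 2: next() consumes 8.
Step 3: next() consumes 2.
Step 4: next() returns 8.
Therefore output = 8.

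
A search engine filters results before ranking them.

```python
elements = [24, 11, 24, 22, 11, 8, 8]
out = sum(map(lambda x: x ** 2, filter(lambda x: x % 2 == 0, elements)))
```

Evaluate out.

Step 1: Filter even numbers from [24, 11, 24, 22, 11, 8, 8]: [24, 24, 22, 8, 8]
Step 2: Square each: [576, 576, 484, 64, 64]
Step 3: Sum = 1764.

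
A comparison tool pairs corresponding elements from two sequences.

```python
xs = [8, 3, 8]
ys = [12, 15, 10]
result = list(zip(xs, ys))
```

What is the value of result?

Step 1: zip pairs elements at same index:
  Index 0: (8, 12)
  Index 1: (3, 15)
  Index 2: (8, 10)
Therefore result = [(8, 12), (3, 15), (8, 10)].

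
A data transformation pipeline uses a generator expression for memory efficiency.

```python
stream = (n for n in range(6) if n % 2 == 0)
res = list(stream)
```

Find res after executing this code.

Step 1: Filter range(6) keeping only even values:
  n=0: even, included
  n=1: odd, excluded
  n=2: even, included
  n=3: odd, excluded
  n=4: even, included
  n=5: odd, excluded
Therefore res = [0, 2, 4].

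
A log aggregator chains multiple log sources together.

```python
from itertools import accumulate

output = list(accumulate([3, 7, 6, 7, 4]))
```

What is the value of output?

Step 1: accumulate computes running sums:
  + 3 = 3
  + 7 = 10
  + 6 = 16
  + 7 = 23
  + 4 = 27
Therefore output = [3, 10, 16, 23, 27].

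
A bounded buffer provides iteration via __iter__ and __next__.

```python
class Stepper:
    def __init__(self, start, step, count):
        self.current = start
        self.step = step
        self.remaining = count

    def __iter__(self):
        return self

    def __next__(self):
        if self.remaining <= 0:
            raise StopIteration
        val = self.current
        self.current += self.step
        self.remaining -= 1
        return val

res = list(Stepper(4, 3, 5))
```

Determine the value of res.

Step 1: Stepper starts at 4, increments by 3, for 5 steps:
  Yield 4, then current += 3
  Yield 7, then current += 3
  Yield 10, then current += 3
  Yield 13, then current += 3
  Yield 16, then current += 3
Therefore res = [4, 7, 10, 13, 16].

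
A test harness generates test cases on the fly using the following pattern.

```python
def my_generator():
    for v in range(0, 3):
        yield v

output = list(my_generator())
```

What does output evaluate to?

Step 1: The generator yields each value from range(0, 3).
Step 2: list() consumes all yields: [0, 1, 2].
Therefore output = [0, 1, 2].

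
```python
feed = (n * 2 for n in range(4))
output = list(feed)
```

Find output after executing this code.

Step 1: For each n in range(4), compute n*2:
  n=0: 0*2 = 0
  n=1: 1*2 = 2
  n=2: 2*2 = 4
  n=3: 3*2 = 6
Therefore output = [0, 2, 4, 6].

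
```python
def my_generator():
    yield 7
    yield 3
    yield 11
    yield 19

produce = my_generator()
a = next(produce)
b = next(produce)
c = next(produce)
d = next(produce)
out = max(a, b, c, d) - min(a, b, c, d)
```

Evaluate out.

Step 1: Create generator and consume all values:
  a = next(produce) = 7
  b = next(produce) = 3
  c = next(produce) = 11
  d = next(produce) = 19
Step 2: max = 19, min = 3, out = 19 - 3 = 16.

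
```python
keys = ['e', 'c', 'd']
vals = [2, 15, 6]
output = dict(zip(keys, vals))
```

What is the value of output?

Step 1: zip pairs keys with values:
  'e' -> 2
  'c' -> 15
  'd' -> 6
Therefore output = {'e': 2, 'c': 15, 'd': 6}.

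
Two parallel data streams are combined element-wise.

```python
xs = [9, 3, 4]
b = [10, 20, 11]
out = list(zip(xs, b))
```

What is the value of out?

Step 1: zip pairs elements at same index:
  Index 0: (9, 10)
  Index 1: (3, 20)
  Index 2: (4, 11)
Therefore out = [(9, 10), (3, 20), (4, 11)].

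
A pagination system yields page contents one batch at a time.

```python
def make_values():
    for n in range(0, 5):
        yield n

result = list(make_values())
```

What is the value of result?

Step 1: The generator yields each value from range(0, 5).
Step 2: list() consumes all yields: [0, 1, 2, 3, 4].
Therefore result = [0, 1, 2, 3, 4].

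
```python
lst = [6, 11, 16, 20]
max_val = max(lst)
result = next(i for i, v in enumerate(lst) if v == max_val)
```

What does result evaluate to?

Step 1: max([6, 11, 16, 20]) = 20.
Step 2: Find first index where value == 20:
  Index 0: 6 != 20
  Index 1: 11 != 20
  Index 2: 16 != 20
  Index 3: 20 == 20, found!
Therefore result = 3.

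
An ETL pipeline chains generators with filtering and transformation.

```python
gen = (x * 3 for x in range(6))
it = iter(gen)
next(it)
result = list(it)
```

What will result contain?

Step 1: Generator produces [0, 3, 6, 9, 12, 15].
Step 2: next(it) consumes first element (0).
Step 3: list(it) collects remaining: [3, 6, 9, 12, 15].
Therefore result = [3, 6, 9, 12, 15].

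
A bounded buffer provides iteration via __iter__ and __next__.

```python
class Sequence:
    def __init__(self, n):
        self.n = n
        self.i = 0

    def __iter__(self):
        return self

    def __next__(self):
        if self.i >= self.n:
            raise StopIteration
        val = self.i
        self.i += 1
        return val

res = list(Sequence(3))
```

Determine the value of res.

Step 1: Sequence(3) creates an iterator counting 0 to 2.
Step 2: list() consumes all values: [0, 1, 2].
Therefore res = [0, 1, 2].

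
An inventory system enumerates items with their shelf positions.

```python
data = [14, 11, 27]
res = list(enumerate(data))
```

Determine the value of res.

Step 1: enumerate pairs each element with its index:
  (0, 14)
  (1, 11)
  (2, 27)
Therefore res = [(0, 14), (1, 11), (2, 27)].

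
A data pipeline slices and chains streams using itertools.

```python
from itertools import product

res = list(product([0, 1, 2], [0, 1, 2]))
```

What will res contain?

Step 1: product([0, 1, 2], [0, 1, 2]) gives all pairs:
  (0, 0)
  (0, 1)
  (0, 2)
  (1, 0)
  (1, 1)
  (1, 2)
  (2, 0)
  (2, 1)
  (2, 2)
Therefore res = [(0, 0), (0, 1), (0, 2), (1, 0), (1, 1), (1, 2), (2, 0), (2, 1), (2, 2)].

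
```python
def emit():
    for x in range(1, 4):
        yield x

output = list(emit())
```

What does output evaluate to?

Step 1: The generator yields each value from range(1, 4).
Step 2: list() consumes all yields: [1, 2, 3].
Therefore output = [1, 2, 3].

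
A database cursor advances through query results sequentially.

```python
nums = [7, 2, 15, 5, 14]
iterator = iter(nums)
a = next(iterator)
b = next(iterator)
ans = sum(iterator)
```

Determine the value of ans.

Step 1: Create iterator over [7, 2, 15, 5, 14].
Step 2: a = next() = 7, b = next() = 2.
Step 3: sum() of remaining [15, 5, 14] = 34.
Therefore ans = 34.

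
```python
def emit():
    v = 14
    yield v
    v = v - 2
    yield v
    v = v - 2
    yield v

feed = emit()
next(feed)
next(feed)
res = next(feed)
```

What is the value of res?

Step 1: Trace through generator execution:
  Yield 1: v starts at 14, yield 14
  Yield 2: v = 14 - 2 = 12, yield 12
  Yield 3: v = 12 - 2 = 10, yield 10
Step 2: First next() gets 14, second next() gets the second value, third next() yields 10.
Therefore res = 10.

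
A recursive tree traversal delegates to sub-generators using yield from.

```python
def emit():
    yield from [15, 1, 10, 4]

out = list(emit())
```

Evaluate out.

Step 1: yield from delegates to the iterable, yielding each element.
Step 2: Collected values: [15, 1, 10, 4].
Therefore out = [15, 1, 10, 4].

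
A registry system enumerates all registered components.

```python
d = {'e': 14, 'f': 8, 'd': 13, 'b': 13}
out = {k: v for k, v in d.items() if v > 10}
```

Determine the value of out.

Step 1: Filter items where value > 10:
  'e': 14 > 10: kept
  'f': 8 <= 10: removed
  'd': 13 > 10: kept
  'b': 13 > 10: kept
Therefore out = {'e': 14, 'd': 13, 'b': 13}.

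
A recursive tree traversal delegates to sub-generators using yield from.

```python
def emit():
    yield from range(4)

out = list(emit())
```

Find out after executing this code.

Step 1: yield from delegates to the iterable, yielding each element.
Step 2: Collected values: [0, 1, 2, 3].
Therefore out = [0, 1, 2, 3].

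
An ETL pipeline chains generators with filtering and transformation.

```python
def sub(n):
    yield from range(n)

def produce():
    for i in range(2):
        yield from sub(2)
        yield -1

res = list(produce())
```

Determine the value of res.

Step 1: For each i in range(2):
  i=0: yield from sub(2) -> [0, 1], then yield -1
  i=1: yield from sub(2) -> [0, 1], then yield -1
Therefore res = [0, 1, -1, 0, 1, -1].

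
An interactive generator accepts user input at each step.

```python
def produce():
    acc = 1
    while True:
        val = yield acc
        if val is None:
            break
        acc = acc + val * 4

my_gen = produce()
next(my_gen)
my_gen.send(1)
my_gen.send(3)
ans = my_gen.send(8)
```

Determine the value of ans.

Step 1: next() -> yield acc=1.
Step 2: send(1) -> val=1, acc = 1 + 1*4 = 5, yield 5.
Step 3: send(3) -> val=3, acc = 5 + 3*4 = 17, yield 17.
Step 4: send(8) -> val=8, acc = 17 + 8*4 = 49, yield 49.
Therefore ans = 49.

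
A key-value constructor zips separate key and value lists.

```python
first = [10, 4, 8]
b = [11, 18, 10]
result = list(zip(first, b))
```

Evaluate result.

Step 1: zip pairs elements at same index:
  Index 0: (10, 11)
  Index 1: (4, 18)
  Index 2: (8, 10)
Therefore result = [(10, 11), (4, 18), (8, 10)].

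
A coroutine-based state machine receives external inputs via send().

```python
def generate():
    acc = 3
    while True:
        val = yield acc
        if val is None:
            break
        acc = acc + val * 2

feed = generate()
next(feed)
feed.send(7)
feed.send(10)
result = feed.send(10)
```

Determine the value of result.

Step 1: next() -> yield acc=3.
Step 2: send(7) -> val=7, acc = 3 + 7*2 = 17, yield 17.
Step 3: send(10) -> val=10, acc = 17 + 10*2 = 37, yield 37.
Step 4: send(10) -> val=10, acc = 37 + 10*2 = 57, yield 57.
Therefore result = 57.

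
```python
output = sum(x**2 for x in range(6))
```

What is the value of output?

Step 1: Compute x**2 for each x in range(6):
  x=0: 0**2 = 0
  x=1: 1**2 = 1
  x=2: 2**2 = 4
  x=3: 3**2 = 9
  x=4: 4**2 = 16
  x=5: 5**2 = 25
Step 2: sum = 0 + 1 + 4 + 9 + 16 + 25 = 55.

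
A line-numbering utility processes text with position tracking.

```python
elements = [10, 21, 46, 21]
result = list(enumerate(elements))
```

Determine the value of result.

Step 1: enumerate pairs each element with its index:
  (0, 10)
  (1, 21)
  (2, 46)
  (3, 21)
Therefore result = [(0, 10), (1, 21), (2, 46), (3, 21)].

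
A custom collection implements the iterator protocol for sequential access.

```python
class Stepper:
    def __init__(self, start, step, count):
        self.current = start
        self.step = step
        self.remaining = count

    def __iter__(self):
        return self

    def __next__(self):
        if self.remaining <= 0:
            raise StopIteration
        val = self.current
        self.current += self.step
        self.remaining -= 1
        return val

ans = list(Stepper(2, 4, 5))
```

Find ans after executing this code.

Step 1: Stepper starts at 2, increments by 4, for 5 steps:
  Yield 2, then current += 4
  Yield 6, then current += 4
  Yield 10, then current += 4
  Yield 14, then current += 4
  Yield 18, then current += 4
Therefore ans = [2, 6, 10, 14, 18].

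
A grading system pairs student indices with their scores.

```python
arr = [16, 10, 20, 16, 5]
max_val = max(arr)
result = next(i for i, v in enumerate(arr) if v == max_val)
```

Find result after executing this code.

Step 1: max([16, 10, 20, 16, 5]) = 20.
Step 2: Find first index where value == 20:
  Index 0: 16 != 20
  Index 1: 10 != 20
  Index 2: 20 == 20, found!
Therefore result = 2.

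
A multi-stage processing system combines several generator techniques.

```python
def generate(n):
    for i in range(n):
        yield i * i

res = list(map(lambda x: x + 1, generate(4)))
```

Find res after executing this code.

Step 1: generate(4) yields squares: [0, 1, 4, 9].
Step 2: map adds 1 to each: [1, 2, 5, 10].
Therefore res = [1, 2, 5, 10].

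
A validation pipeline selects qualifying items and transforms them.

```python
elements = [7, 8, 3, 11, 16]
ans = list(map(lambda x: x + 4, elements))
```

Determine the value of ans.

Step 1: Apply lambda x: x + 4 to each element:
  7 -> 11
  8 -> 12
  3 -> 7
  11 -> 15
  16 -> 20
Therefore ans = [11, 12, 7, 15, 20].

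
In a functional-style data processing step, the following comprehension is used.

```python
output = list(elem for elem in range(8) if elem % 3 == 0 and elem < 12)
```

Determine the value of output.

Step 1: Filter range(8) where elem % 3 == 0 and elem < 12:
  elem=0: both conditions met, included
  elem=1: excluded (1 % 3 != 0)
  elem=2: excluded (2 % 3 != 0)
  elem=3: both conditions met, included
  elem=4: excluded (4 % 3 != 0)
  elem=5: excluded (5 % 3 != 0)
  elem=6: both conditions met, included
  elem=7: excluded (7 % 3 != 0)
Therefore output = [0, 3, 6].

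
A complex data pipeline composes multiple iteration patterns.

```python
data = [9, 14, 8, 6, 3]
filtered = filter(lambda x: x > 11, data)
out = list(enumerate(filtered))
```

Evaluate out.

Step 1: Filter [9, 14, 8, 6, 3] for > 11: [14].
Step 2: enumerate re-indexes from 0: [(0, 14)].
Therefore out = [(0, 14)].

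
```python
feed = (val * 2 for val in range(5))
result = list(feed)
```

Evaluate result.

Step 1: For each val in range(5), compute val*2:
  val=0: 0*2 = 0
  val=1: 1*2 = 2
  val=2: 2*2 = 4
  val=3: 3*2 = 6
  val=4: 4*2 = 8
Therefore result = [0, 2, 4, 6, 8].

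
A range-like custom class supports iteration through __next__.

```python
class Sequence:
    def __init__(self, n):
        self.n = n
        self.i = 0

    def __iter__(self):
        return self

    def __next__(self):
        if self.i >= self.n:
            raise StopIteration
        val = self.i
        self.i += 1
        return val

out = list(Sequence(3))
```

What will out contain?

Step 1: Sequence(3) creates an iterator counting 0 to 2.
Step 2: list() consumes all values: [0, 1, 2].
Therefore out = [0, 1, 2].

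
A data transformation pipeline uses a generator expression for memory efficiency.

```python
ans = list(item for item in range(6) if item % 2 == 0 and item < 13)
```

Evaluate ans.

Step 1: Filter range(6) where item % 2 == 0 and item < 13:
  item=0: both conditions met, included
  item=1: excluded (1 % 2 != 0)
  item=2: both conditions met, included
  item=3: excluded (3 % 2 != 0)
  item=4: both conditions met, included
  item=5: excluded (5 % 2 != 0)
Therefore ans = [0, 2, 4].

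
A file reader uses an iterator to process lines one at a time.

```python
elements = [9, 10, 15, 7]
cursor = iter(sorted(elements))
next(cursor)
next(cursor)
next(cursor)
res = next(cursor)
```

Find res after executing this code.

Step 1: sorted([9, 10, 15, 7]) = [7, 9, 10, 15].
Step 2: Create iterator and skip 3 elements.
Step 3: next() returns 15.
Therefore res = 15.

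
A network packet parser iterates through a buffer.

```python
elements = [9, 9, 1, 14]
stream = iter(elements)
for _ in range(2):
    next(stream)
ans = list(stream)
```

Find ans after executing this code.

Step 1: Create iterator over [9, 9, 1, 14].
Step 2: Advance 2 positions (consuming [9, 9]).
Step 3: list() collects remaining elements: [1, 14].
Therefore ans = [1, 14].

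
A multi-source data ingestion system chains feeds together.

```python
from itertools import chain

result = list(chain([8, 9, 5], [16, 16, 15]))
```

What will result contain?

Step 1: chain() concatenates iterables: [8, 9, 5] + [16, 16, 15].
Therefore result = [8, 9, 5, 16, 16, 15].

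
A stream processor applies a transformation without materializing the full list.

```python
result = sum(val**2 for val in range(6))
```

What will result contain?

Step 1: Compute val**2 for each val in range(6):
  val=0: 0**2 = 0
  val=1: 1**2 = 1
  val=2: 2**2 = 4
  val=3: 3**2 = 9
  val=4: 4**2 = 16
  val=5: 5**2 = 25
Step 2: sum = 0 + 1 + 4 + 9 + 16 + 25 = 55.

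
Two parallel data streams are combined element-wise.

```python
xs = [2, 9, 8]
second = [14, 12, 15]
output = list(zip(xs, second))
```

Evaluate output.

Step 1: zip pairs elements at same index:
  Index 0: (2, 14)
  Index 1: (9, 12)
  Index 2: (8, 15)
Therefore output = [(2, 14), (9, 12), (8, 15)].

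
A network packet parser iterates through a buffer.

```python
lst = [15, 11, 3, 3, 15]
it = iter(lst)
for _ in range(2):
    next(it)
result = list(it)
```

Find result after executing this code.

Step 1: Create iterator over [15, 11, 3, 3, 15].
Step 2: Advance 2 positions (consuming [15, 11]).
Step 3: list() collects remaining elements: [3, 3, 15].
Therefore result = [3, 3, 15].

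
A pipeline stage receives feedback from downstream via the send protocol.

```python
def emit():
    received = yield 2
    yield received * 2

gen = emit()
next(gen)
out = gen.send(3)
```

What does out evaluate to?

Step 1: next(gen) advances to first yield, producing 2.
Step 2: send(3) resumes, received = 3.
Step 3: yield received * 2 = 3 * 2 = 6.
Therefore out = 6.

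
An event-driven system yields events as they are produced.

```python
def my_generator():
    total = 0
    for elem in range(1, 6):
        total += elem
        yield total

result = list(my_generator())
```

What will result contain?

Step 1: Generator accumulates running sum:
  elem=1: total = 1, yield 1
  elem=2: total = 3, yield 3
  elem=3: total = 6, yield 6
  elem=4: total = 10, yield 10
  elem=5: total = 15, yield 15
Therefore result = [1, 3, 6, 10, 15].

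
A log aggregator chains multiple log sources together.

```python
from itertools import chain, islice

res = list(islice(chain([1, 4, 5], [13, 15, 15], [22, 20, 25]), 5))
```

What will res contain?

Step 1: chain([1, 4, 5], [13, 15, 15], [22, 20, 25]) = [1, 4, 5, 13, 15, 15, 22, 20, 25].
Step 2: islice takes first 5 elements: [1, 4, 5, 13, 15].
Therefore res = [1, 4, 5, 13, 15].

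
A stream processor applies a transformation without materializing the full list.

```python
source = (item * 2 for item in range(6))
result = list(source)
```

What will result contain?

Step 1: For each item in range(6), compute item*2:
  item=0: 0*2 = 0
  item=1: 1*2 = 2
  item=2: 2*2 = 4
  item=3: 3*2 = 6
  item=4: 4*2 = 8
  item=5: 5*2 = 10
Therefore result = [0, 2, 4, 6, 8, 10].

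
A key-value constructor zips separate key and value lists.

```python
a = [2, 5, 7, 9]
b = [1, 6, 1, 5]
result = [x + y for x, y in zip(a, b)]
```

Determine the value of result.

Step 1: Add corresponding elements:
  2 + 1 = 3
  5 + 6 = 11
  7 + 1 = 8
  9 + 5 = 14
Therefore result = [3, 11, 8, 14].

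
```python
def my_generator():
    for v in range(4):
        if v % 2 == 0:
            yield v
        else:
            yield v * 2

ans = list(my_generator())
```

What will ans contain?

Step 1: For each v in range(4), yield v if even, else v*2:
  v=0 (even): yield 0
  v=1 (odd): yield 1*2 = 2
  v=2 (even): yield 2
  v=3 (odd): yield 3*2 = 6
Therefore ans = [0, 2, 2, 6].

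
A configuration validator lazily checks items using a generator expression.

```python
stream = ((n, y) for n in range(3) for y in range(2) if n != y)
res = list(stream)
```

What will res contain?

Step 1: Nested generator over range(3) x range(2) where n != y:
  (0, 0): excluded (n == y)
  (0, 1): included
  (1, 0): included
  (1, 1): excluded (n == y)
  (2, 0): included
  (2, 1): included
Therefore res = [(0, 1), (1, 0), (2, 0), (2, 1)].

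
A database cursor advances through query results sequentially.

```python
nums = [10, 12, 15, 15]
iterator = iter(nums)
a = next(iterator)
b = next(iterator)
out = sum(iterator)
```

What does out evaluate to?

Step 1: Create iterator over [10, 12, 15, 15].
Step 2: a = next() = 10, b = next() = 12.
Step 3: sum() of remaining [15, 15] = 30.
Therefore out = 30.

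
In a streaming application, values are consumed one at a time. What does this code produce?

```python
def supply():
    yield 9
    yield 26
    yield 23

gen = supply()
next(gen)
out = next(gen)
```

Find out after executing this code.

Step 1: supply() creates a generator.
Step 2: next(gen) yields 9 (consumed and discarded).
Step 3: next(gen) yields 26, assigned to out.
Therefore out = 26.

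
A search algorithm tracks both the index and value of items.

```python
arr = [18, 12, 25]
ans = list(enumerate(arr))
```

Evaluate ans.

Step 1: enumerate pairs each element with its index:
  (0, 18)
  (1, 12)
  (2, 25)
Therefore ans = [(0, 18), (1, 12), (2, 25)].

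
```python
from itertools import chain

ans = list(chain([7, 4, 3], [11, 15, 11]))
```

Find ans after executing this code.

Step 1: chain() concatenates iterables: [7, 4, 3] + [11, 15, 11].
Therefore ans = [7, 4, 3, 11, 15, 11].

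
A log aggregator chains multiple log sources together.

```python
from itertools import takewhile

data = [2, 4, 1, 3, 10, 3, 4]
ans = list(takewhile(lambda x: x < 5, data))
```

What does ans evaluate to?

Step 1: takewhile stops at first element >= 5:
  2 < 5: take
  4 < 5: take
  1 < 5: take
  3 < 5: take
  10 >= 5: stop
Therefore ans = [2, 4, 1, 3].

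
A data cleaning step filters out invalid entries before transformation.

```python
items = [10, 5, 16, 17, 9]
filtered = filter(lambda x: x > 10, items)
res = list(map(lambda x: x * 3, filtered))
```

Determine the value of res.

Step 1: Filter items for elements > 10:
  10: removed
  5: removed
  16: kept
  17: kept
  9: removed
Step 2: Map x * 3 on filtered [16, 17]:
  16 -> 48
  17 -> 51
Therefore res = [48, 51].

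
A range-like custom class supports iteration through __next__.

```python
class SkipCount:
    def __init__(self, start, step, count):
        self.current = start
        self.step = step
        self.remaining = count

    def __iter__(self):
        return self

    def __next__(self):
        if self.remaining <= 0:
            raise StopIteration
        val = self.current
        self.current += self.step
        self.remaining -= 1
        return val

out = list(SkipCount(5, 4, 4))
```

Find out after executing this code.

Step 1: SkipCount starts at 5, increments by 4, for 4 steps:
  Yield 5, then current += 4
  Yield 9, then current += 4
  Yield 13, then current += 4
  Yield 17, then current += 4
Therefore out = [5, 9, 13, 17].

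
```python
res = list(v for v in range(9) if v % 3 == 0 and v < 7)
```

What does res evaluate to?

Step 1: Filter range(9) where v % 3 == 0 and v < 7:
  v=0: both conditions met, included
  v=1: excluded (1 % 3 != 0)
  v=2: excluded (2 % 3 != 0)
  v=3: both conditions met, included
  v=4: excluded (4 % 3 != 0)
  v=5: excluded (5 % 3 != 0)
  v=6: both conditions met, included
  v=7: excluded (7 % 3 != 0, 7 >= 7)
  v=8: excluded (8 % 3 != 0, 8 >= 7)
Therefore res = [0, 3, 6].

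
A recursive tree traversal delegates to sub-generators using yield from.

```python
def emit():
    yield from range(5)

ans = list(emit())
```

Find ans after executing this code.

Step 1: yield from delegates to the iterable, yielding each element.
Step 2: Collected values: [0, 1, 2, 3, 4].
Therefore ans = [0, 1, 2, 3, 4].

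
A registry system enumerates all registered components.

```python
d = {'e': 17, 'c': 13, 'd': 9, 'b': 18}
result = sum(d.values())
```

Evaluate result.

Step 1: d.values() = [17, 13, 9, 18].
Step 2: sum = 57.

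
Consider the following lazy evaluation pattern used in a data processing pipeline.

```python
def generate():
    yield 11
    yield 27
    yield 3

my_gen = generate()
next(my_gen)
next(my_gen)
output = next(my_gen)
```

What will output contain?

Step 1: generate() creates a generator.
Step 2: next(my_gen) yields 11 (consumed and discarded).
Step 3: next(my_gen) yields 27 (consumed and discarded).
Step 4: next(my_gen) yields 3, assigned to output.
Therefore output = 3.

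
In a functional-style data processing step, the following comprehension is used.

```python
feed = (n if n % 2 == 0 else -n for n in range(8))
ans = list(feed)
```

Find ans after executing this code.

Step 1: For each n in range(8), yield n if even, else -n:
  n=0: even, yield 0
  n=1: odd, yield -1
  n=2: even, yield 2
  n=3: odd, yield -3
  n=4: even, yield 4
  n=5: odd, yield -5
  n=6: even, yield 6
  n=7: odd, yield -7
Therefore ans = [0, -1, 2, -3, 4, -5, 6, -7].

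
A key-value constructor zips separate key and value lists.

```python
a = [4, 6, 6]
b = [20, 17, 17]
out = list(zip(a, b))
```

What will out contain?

Step 1: zip pairs elements at same index:
  Index 0: (4, 20)
  Index 1: (6, 17)
  Index 2: (6, 17)
Therefore out = [(4, 20), (6, 17), (6, 17)].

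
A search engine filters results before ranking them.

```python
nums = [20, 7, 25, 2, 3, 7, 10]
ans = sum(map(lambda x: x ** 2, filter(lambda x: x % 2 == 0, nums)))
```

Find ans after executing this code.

Step 1: Filter even numbers from [20, 7, 25, 2, 3, 7, 10]: [20, 2, 10]
Step 2: Square each: [400, 4, 100]
Step 3: Sum = 504.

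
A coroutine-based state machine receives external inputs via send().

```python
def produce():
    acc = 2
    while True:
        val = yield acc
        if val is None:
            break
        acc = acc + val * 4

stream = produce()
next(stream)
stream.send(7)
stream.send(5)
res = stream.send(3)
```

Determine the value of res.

Step 1: next() -> yield acc=2.
Step 2: send(7) -> val=7, acc = 2 + 7*4 = 30, yield 30.
Step 3: send(5) -> val=5, acc = 30 + 5*4 = 50, yield 50.
Step 4: send(3) -> val=3, acc = 50 + 3*4 = 62, yield 62.
Therefore res = 62.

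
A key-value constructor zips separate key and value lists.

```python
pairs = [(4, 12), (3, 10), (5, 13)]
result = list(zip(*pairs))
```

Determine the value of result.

Step 1: zip(*pairs) transposes: unzips [(4, 12), (3, 10), (5, 13)] into separate sequences.
Step 2: First elements: (4, 3, 5), second elements: (12, 10, 13).
Therefore result = [(4, 3, 5), (12, 10, 13)].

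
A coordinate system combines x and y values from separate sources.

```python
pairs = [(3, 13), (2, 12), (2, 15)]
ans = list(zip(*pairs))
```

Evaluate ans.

Step 1: zip(*pairs) transposes: unzips [(3, 13), (2, 12), (2, 15)] into separate sequences.
Step 2: First elements: (3, 2, 2), second elements: (13, 12, 15).
Therefore ans = [(3, 2, 2), (13, 12, 15)].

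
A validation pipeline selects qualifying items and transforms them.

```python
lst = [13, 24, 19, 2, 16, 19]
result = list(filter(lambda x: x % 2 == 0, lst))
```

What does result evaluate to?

Step 1: Filter elements divisible by 2:
  13 % 2 = 1: removed
  24 % 2 = 0: kept
  19 % 2 = 1: removed
  2 % 2 = 0: kept
  16 % 2 = 0: kept
  19 % 2 = 1: removed
Therefore result = [24, 2, 16].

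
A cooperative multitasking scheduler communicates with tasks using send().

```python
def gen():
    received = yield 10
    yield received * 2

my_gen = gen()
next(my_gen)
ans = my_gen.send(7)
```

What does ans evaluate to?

Step 1: next(my_gen) advances to first yield, producing 10.
Step 2: send(7) resumes, received = 7.
Step 3: yield received * 2 = 7 * 2 = 14.
Therefore ans = 14.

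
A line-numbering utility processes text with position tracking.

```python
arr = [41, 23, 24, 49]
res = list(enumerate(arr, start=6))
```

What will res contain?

Step 1: enumerate with start=6:
  (6, 41)
  (7, 23)
  (8, 24)
  (9, 49)
Therefore res = [(6, 41), (7, 23), (8, 24), (9, 49)].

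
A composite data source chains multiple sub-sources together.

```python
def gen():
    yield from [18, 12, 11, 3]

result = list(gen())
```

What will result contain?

Step 1: yield from delegates to the iterable, yielding each element.
Step 2: Collected values: [18, 12, 11, 3].
Therefore result = [18, 12, 11, 3].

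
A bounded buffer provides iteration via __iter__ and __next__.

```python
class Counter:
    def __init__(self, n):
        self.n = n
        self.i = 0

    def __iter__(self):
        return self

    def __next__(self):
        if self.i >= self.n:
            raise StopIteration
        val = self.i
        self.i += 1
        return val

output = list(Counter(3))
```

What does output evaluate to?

Step 1: Counter(3) creates an iterator counting 0 to 2.
Step 2: list() consumes all values: [0, 1, 2].
Therefore output = [0, 1, 2].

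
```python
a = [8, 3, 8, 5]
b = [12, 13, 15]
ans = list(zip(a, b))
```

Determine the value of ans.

Step 1: zip stops at shortest (len(a)=4, len(b)=3):
  Index 0: (8, 12)
  Index 1: (3, 13)
  Index 2: (8, 15)
Step 2: Last element of a (5) has no pair, dropped.
Therefore ans = [(8, 12), (3, 13), (8, 15)].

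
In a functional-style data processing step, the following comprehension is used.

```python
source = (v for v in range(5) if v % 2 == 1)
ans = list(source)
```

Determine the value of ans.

Step 1: Filter range(5) keeping only odd values:
  v=0: even, excluded
  v=1: odd, included
  v=2: even, excluded
  v=3: odd, included
  v=4: even, excluded
Therefore ans = [1, 3].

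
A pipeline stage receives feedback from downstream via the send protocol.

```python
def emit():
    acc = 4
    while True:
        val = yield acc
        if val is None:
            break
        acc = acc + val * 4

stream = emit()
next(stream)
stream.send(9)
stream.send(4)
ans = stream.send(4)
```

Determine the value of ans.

Step 1: next() -> yield acc=4.
Step 2: send(9) -> val=9, acc = 4 + 9*4 = 40, yield 40.
Step 3: send(4) -> val=4, acc = 40 + 4*4 = 56, yield 56.
Step 4: send(4) -> val=4, acc = 56 + 4*4 = 72, yield 72.
Therefore ans = 72.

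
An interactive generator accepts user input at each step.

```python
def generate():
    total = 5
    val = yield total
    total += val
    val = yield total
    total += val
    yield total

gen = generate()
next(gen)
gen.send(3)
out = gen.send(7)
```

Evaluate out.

Step 1: next() -> yield total=5.
Step 2: send(3) -> val=3, total = 5+3 = 8, yield 8.
Step 3: send(7) -> val=7, total = 8+7 = 15, yield 15.
Therefore out = 15.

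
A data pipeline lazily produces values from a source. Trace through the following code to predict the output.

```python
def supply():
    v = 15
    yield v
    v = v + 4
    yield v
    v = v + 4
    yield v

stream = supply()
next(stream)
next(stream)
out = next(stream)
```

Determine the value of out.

Step 1: Trace through generator execution:
  Yield 1: v starts at 15, yield 15
  Yield 2: v = 15 + 4 = 19, yield 19
  Yield 3: v = 19 + 4 = 23, yield 23
Step 2: First next() gets 15, second next() gets the second value, third next() yields 23.
Therefore out = 23.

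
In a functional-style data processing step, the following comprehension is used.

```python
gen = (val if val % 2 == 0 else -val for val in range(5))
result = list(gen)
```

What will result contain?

Step 1: For each val in range(5), yield val if even, else -val:
  val=0: even, yield 0
  val=1: odd, yield -1
  val=2: even, yield 2
  val=3: odd, yield -3
  val=4: even, yield 4
Therefore result = [0, -1, 2, -3, 4].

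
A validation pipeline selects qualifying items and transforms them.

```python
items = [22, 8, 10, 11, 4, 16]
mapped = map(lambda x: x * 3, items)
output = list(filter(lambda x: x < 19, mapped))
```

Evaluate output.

Step 1: Map x * 3:
  22 -> 66
  8 -> 24
  10 -> 30
  11 -> 33
  4 -> 12
  16 -> 48
Step 2: Filter for < 19:
  66: removed
  24: removed
  30: removed
  33: removed
  12: kept
  48: removed
Therefore output = [12].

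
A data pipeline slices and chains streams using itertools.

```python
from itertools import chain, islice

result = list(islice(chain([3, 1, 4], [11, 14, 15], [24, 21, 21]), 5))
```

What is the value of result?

Step 1: chain([3, 1, 4], [11, 14, 15], [24, 21, 21]) = [3, 1, 4, 11, 14, 15, 24, 21, 21].
Step 2: islice takes first 5 elements: [3, 1, 4, 11, 14].
Therefore result = [3, 1, 4, 11, 14].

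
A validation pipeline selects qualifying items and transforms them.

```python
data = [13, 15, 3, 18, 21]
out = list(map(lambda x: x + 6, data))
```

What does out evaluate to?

Step 1: Apply lambda x: x + 6 to each element:
  13 -> 19
  15 -> 21
  3 -> 9
  18 -> 24
  21 -> 27
Therefore out = [19, 21, 9, 24, 27].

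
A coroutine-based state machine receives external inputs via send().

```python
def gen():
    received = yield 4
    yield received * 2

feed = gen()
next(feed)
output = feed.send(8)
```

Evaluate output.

Step 1: next(feed) advances to first yield, producing 4.
Step 2: send(8) resumes, received = 8.
Step 3: yield received * 2 = 8 * 2 = 16.
Therefore output = 16.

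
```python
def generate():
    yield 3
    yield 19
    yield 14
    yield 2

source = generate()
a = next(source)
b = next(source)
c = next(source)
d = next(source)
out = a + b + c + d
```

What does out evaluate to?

Step 1: Create generator and consume all values:
  a = next(source) = 3
  b = next(source) = 19
  c = next(source) = 14
  d = next(source) = 2
Step 2: out = 3 + 19 + 14 + 2 = 38.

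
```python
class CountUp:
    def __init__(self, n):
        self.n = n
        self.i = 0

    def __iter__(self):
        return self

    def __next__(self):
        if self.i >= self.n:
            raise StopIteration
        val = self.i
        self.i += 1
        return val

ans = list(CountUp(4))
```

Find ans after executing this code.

Step 1: CountUp(4) creates an iterator counting 0 to 3.
Step 2: list() consumes all values: [0, 1, 2, 3].
Therefore ans = [0, 1, 2, 3].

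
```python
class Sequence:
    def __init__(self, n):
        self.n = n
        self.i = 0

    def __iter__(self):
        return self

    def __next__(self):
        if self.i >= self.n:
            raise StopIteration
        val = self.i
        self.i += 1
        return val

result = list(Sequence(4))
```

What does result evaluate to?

Step 1: Sequence(4) creates an iterator counting 0 to 3.
Step 2: list() consumes all values: [0, 1, 2, 3].
Therefore result = [0, 1, 2, 3].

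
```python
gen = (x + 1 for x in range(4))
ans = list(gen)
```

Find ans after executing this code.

Step 1: For each x in range(4), compute x+1:
  x=0: 0+1 = 1
  x=1: 1+1 = 2
  x=2: 2+1 = 3
  x=3: 3+1 = 4
Therefore ans = [1, 2, 3, 4].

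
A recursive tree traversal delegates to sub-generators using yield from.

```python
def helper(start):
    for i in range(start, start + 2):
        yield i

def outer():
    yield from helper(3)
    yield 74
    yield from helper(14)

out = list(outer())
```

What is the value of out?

Step 1: outer() delegates to helper(3):
  yield 3
  yield 4
Step 2: yield 74
Step 3: Delegates to helper(14):
  yield 14
  yield 15
Therefore out = [3, 4, 74, 14, 15].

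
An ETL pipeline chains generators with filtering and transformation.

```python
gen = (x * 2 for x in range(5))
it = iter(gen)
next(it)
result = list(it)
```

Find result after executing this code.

Step 1: Generator produces [0, 2, 4, 6, 8].
Step 2: next(it) consumes first element (0).
Step 3: list(it) collects remaining: [2, 4, 6, 8].
Therefore result = [2, 4, 6, 8].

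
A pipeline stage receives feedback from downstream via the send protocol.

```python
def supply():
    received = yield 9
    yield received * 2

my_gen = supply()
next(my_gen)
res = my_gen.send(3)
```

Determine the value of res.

Step 1: next(my_gen) advances to first yield, producing 9.
Step 2: send(3) resumes, received = 3.
Step 3: yield received * 2 = 3 * 2 = 6.
Therefore res = 6.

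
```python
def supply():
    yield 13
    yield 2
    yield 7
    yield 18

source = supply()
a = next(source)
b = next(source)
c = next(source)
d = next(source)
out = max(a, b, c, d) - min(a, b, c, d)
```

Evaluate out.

Step 1: Create generator and consume all values:
  a = next(source) = 13
  b = next(source) = 2
  c = next(source) = 7
  d = next(source) = 18
Step 2: max = 18, min = 2, out = 18 - 2 = 16.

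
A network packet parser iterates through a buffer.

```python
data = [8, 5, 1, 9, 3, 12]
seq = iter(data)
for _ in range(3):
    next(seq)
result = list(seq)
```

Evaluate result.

Step 1: Create iterator over [8, 5, 1, 9, 3, 12].
Step 2: Advance 3 positions (consuming [8, 5, 1]).
Step 3: list() collects remaining elements: [9, 3, 12].
Therefore result = [9, 3, 12].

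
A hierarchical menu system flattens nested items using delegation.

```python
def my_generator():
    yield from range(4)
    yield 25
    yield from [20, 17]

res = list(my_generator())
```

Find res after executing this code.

Step 1: Trace yields in order:
  yield 0
  yield 1
  yield 2
  yield 3
  yield 25
  yield 20
  yield 17
Therefore res = [0, 1, 2, 3, 25, 20, 17].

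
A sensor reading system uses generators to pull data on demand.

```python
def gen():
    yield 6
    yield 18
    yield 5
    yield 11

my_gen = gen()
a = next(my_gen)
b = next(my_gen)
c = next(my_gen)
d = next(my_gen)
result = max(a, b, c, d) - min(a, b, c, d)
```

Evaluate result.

Step 1: Create generator and consume all values:
  a = next(my_gen) = 6
  b = next(my_gen) = 18
  c = next(my_gen) = 5
  d = next(my_gen) = 11
Step 2: max = 18, min = 5, result = 18 - 5 = 13.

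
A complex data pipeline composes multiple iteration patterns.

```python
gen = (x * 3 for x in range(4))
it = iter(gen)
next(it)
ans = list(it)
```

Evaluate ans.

Step 1: Generator produces [0, 3, 6, 9].
Step 2: next(it) consumes first element (0).
Step 3: list(it) collects remaining: [3, 6, 9].
Therefore ans = [3, 6, 9].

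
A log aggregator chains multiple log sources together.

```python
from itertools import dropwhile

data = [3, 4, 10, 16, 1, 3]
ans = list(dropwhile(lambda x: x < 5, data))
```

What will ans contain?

Step 1: dropwhile drops elements while < 5:
  3 < 5: dropped
  4 < 5: dropped
  10: kept (dropping stopped)
Step 2: Remaining elements kept regardless of condition.
Therefore ans = [10, 16, 1, 3].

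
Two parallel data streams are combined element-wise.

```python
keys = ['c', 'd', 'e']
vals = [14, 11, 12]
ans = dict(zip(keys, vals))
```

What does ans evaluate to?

Step 1: zip pairs keys with values:
  'c' -> 14
  'd' -> 11
  'e' -> 12
Therefore ans = {'c': 14, 'd': 11, 'e': 12}.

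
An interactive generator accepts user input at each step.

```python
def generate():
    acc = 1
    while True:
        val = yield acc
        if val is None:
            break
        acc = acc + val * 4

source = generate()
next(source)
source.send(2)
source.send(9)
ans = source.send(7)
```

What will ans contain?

Step 1: next() -> yield acc=1.
Step 2: send(2) -> val=2, acc = 1 + 2*4 = 9, yield 9.
Step 3: send(9) -> val=9, acc = 9 + 9*4 = 45, yield 45.
Step 4: send(7) -> val=7, acc = 45 + 7*4 = 73, yield 73.
Therefore ans = 73.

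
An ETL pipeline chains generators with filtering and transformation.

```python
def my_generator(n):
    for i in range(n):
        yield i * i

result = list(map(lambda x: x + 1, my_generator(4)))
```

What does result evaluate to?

Step 1: my_generator(4) yields squares: [0, 1, 4, 9].
Step 2: map adds 1 to each: [1, 2, 5, 10].
Therefore result = [1, 2, 5, 10].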